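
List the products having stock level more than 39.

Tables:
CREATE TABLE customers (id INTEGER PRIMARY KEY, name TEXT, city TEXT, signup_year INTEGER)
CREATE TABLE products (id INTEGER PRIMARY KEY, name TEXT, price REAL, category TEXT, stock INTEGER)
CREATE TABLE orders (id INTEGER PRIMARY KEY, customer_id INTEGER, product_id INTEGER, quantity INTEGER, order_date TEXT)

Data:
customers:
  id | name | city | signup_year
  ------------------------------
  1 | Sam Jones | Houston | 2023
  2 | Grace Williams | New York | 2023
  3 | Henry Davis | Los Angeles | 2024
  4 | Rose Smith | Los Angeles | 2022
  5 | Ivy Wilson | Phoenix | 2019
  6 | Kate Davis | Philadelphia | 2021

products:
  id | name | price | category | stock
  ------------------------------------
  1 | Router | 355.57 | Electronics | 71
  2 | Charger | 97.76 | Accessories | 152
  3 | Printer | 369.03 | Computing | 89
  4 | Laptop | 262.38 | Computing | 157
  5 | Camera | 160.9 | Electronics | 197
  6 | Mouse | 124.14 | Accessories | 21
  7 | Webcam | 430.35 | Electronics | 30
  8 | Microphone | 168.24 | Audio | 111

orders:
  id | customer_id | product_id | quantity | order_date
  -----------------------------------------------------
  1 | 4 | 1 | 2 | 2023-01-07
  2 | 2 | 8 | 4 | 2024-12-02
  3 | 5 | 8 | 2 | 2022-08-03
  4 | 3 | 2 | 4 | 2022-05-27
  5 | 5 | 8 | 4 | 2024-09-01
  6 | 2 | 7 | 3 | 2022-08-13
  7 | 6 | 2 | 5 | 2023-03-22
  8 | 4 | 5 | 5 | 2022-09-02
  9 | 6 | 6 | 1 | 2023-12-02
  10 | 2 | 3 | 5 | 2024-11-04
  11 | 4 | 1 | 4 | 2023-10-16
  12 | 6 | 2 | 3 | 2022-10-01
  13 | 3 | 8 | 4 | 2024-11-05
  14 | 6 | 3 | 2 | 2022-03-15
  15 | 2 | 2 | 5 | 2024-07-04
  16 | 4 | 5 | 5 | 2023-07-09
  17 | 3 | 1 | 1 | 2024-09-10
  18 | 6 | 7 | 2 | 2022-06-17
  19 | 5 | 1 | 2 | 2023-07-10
SELECT name, stock FROM products WHERE stock > 39

Execution result:
name | stock
Router | 71
Charger | 152
Printer | 89
Laptop | 157
Camera | 197
Microphone | 111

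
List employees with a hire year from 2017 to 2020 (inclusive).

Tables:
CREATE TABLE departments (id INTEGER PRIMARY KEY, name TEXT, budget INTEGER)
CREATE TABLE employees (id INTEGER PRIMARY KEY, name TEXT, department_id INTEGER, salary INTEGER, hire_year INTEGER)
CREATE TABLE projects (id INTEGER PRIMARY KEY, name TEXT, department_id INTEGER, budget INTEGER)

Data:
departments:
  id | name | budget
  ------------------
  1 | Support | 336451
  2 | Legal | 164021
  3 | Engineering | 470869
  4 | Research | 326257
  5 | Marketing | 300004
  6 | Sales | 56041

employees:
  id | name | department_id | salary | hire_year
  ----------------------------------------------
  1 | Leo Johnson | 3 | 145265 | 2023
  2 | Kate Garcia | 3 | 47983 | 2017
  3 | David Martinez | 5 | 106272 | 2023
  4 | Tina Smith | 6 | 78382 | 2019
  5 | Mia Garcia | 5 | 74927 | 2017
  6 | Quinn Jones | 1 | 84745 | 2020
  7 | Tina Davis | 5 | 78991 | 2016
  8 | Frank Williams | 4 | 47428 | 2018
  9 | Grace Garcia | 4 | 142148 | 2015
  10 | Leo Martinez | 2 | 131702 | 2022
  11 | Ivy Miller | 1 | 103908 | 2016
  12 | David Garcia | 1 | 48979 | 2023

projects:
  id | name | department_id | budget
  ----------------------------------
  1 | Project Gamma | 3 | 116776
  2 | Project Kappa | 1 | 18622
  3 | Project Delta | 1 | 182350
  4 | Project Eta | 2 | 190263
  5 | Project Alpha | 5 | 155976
SELECT name, hire_year FROM employees WHERE hire_year BETWEEN 2017 AND 2020

Execution result:
name | hire_year
Kate Garcia | 2017
Tina Smith | 2019
Mia Garcia | 2017
Quinn Jones | 2020
Frank Williams | 2018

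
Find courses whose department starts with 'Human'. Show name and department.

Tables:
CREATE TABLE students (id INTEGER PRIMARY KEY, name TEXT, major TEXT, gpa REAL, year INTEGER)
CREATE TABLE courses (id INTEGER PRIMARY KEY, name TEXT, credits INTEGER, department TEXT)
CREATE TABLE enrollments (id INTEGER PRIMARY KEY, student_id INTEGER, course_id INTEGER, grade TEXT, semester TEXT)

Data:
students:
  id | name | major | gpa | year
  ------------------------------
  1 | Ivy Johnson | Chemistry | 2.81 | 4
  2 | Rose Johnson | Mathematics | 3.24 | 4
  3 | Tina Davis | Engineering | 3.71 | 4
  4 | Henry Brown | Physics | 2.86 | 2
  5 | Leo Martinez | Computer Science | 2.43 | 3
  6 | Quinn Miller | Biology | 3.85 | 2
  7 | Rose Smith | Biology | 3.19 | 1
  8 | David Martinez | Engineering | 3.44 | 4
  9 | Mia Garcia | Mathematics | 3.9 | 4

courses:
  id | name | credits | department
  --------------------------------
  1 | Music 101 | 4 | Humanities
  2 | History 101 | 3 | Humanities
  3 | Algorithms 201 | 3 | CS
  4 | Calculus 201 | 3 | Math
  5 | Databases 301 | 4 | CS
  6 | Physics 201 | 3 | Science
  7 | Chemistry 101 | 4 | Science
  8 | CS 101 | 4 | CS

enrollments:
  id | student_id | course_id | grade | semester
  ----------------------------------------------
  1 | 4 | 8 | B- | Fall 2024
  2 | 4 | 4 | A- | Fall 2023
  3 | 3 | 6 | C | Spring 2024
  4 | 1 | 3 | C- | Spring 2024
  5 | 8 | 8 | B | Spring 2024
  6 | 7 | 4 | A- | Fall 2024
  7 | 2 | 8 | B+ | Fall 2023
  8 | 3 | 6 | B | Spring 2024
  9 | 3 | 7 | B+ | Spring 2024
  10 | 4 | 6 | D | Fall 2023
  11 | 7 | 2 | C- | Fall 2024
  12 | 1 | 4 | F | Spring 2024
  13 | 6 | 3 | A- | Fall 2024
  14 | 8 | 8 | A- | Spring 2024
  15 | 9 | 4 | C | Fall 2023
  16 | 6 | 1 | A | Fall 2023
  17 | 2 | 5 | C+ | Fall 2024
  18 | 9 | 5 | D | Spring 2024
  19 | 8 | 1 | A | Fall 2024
SELECT name, department FROM courses WHERE department LIKE 'Human%'

Execution result:
name | department
Music 101 | Humanities
History 101 | Humanities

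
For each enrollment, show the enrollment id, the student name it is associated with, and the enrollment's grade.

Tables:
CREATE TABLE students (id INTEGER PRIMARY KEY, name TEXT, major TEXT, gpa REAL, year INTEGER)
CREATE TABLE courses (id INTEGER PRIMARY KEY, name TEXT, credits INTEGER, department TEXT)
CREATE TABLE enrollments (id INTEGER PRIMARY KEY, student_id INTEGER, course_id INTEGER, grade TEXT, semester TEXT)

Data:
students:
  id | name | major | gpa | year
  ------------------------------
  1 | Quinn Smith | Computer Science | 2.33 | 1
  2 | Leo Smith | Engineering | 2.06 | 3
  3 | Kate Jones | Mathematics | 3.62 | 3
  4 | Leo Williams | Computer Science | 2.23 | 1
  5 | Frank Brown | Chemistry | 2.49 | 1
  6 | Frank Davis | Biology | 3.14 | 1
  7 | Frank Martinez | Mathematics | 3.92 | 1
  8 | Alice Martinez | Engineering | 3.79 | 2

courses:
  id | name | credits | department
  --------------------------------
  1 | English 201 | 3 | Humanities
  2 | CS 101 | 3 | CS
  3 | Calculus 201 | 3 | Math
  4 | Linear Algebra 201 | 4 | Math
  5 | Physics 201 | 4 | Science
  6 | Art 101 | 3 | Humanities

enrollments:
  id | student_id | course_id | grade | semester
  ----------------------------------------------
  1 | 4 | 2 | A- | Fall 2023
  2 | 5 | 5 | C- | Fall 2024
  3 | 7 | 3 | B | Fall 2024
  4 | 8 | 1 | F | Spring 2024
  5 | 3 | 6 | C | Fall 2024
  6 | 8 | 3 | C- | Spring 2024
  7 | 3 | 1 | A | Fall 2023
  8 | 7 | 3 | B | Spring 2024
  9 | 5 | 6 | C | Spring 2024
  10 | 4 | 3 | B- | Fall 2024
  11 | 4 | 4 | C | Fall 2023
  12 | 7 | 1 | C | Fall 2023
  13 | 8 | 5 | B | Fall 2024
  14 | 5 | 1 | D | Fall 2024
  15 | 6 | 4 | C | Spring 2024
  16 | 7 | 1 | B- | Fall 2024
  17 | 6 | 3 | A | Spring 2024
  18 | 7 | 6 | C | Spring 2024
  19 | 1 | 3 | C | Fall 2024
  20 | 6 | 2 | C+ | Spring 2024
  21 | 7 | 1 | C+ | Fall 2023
SELECT c.id, p.name AS student, c.grade FROM enrollments c JOIN students p ON c.student_id = p.id

Execution result:
id | student | grade
1 | Leo Williams | A-
2 | Frank Brown | C-
3 | Frank Martinez | B
4 | Alice Martinez | F
5 | Kate Jones | C
6 | Alice Martinez | C-
7 | Kate Jones | A
8 | Frank Martinez | B
9 | Frank Brown | C
10 | Leo Williams | B-
11 | Leo Williams | C
12 | Frank Martinez | C
13 | Alice Martinez | B
14 | Frank Brown | D
15 | Frank Davis | C
16 | Frank Martinez | B-
17 | Frank Davis | A
18 | Frank Martinez | C
19 | Quinn Smith | C
20 | Frank Davis | C+
21 | Frank Martinez | C+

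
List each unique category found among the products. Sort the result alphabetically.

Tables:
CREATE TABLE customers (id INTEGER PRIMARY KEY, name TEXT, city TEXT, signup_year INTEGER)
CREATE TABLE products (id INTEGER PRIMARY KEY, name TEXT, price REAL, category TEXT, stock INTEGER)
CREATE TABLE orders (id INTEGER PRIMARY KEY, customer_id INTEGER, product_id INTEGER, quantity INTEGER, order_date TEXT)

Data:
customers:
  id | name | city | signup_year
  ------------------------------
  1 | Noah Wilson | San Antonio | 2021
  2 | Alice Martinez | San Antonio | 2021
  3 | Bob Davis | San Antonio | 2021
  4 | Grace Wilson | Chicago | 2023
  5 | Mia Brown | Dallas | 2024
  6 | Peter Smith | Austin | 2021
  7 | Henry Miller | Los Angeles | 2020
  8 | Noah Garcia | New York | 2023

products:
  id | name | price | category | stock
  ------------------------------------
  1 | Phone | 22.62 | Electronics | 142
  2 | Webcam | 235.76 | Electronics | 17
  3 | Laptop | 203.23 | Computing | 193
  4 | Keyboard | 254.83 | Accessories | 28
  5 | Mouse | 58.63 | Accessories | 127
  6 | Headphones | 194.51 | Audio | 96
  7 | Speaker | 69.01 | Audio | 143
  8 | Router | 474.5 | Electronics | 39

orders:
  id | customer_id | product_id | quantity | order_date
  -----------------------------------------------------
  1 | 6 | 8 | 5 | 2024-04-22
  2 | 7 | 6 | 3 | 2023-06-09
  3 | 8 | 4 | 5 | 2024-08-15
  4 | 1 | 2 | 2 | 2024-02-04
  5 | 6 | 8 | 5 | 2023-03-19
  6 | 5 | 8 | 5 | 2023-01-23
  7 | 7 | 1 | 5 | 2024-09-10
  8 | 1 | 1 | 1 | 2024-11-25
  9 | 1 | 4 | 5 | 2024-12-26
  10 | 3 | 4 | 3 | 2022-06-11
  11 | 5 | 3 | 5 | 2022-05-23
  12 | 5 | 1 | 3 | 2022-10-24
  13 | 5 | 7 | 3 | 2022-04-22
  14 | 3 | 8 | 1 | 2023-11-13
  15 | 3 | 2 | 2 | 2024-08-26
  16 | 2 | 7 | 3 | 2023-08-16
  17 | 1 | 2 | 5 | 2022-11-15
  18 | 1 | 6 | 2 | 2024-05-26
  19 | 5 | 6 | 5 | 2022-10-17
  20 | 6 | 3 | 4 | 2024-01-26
SELECT DISTINCT category FROM products ORDER BY category

Execution result:
category
Accessories
Audio
Computing
Electronics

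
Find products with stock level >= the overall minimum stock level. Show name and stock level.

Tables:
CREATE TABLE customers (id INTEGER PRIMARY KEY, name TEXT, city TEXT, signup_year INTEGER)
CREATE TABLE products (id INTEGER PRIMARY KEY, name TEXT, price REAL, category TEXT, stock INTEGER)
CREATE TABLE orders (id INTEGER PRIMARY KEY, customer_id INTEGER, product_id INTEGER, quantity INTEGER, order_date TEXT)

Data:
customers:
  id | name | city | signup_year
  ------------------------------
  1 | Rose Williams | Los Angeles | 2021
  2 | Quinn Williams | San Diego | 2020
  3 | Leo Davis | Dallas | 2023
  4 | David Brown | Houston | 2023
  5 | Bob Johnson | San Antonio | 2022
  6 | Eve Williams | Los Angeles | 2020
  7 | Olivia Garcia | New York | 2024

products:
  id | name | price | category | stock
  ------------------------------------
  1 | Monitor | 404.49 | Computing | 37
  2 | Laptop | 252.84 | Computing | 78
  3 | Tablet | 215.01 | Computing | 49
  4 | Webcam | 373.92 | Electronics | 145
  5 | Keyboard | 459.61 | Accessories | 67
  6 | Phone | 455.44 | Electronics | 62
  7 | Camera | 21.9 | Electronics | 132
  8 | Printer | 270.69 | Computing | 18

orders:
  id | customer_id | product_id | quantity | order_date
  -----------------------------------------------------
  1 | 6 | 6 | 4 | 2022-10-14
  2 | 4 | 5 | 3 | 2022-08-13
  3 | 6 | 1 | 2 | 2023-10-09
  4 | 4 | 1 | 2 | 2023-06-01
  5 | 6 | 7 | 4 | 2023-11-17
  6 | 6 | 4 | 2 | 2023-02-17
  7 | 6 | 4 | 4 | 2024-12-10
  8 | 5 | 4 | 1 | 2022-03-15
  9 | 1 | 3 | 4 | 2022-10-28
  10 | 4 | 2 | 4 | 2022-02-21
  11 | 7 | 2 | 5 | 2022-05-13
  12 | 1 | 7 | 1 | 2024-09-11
SELECT name, stock FROM products WHERE stock >= (SELECT MIN(stock) FROM products)

Execution result:
name | stock
Monitor | 37
Laptop | 78
Tablet | 49
Webcam | 145
Keyboard | 67
Phone | 62
Camera | 132
Printer | 18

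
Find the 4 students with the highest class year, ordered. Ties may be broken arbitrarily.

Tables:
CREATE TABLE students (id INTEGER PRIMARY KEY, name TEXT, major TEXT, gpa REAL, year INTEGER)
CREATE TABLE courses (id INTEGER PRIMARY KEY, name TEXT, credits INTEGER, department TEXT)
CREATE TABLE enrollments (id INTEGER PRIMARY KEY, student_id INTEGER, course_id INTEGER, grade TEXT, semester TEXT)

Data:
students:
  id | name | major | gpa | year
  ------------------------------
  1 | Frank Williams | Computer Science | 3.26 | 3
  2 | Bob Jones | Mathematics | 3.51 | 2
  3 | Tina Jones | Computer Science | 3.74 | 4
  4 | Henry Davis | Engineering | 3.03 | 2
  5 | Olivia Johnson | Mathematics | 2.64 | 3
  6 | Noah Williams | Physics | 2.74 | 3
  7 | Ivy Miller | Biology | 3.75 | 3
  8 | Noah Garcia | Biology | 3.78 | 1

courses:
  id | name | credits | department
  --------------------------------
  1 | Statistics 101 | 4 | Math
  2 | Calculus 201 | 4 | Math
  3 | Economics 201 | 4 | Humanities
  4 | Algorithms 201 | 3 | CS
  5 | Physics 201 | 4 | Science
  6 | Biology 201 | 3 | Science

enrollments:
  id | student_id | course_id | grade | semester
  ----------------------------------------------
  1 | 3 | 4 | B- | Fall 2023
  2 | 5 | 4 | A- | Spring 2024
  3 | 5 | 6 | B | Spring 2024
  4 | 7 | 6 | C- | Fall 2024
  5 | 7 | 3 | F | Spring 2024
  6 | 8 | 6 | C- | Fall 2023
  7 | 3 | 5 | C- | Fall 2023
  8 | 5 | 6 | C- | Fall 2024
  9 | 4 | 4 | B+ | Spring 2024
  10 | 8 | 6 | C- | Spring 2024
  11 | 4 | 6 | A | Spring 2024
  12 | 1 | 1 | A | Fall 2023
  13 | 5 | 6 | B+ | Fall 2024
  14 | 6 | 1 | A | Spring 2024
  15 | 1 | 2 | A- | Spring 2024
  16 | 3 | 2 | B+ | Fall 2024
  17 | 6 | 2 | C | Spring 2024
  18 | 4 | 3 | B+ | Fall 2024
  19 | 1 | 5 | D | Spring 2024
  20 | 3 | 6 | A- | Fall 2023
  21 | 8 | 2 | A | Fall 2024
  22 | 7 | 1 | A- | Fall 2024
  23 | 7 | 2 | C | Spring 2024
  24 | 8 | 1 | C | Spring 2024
SELECT name, year FROM students ORDER BY year DESC LIMIT 4

Execution result:
name | year
Tina Jones | 4
Frank Williams | 3
Olivia Johnson | 3
Noah Williams | 3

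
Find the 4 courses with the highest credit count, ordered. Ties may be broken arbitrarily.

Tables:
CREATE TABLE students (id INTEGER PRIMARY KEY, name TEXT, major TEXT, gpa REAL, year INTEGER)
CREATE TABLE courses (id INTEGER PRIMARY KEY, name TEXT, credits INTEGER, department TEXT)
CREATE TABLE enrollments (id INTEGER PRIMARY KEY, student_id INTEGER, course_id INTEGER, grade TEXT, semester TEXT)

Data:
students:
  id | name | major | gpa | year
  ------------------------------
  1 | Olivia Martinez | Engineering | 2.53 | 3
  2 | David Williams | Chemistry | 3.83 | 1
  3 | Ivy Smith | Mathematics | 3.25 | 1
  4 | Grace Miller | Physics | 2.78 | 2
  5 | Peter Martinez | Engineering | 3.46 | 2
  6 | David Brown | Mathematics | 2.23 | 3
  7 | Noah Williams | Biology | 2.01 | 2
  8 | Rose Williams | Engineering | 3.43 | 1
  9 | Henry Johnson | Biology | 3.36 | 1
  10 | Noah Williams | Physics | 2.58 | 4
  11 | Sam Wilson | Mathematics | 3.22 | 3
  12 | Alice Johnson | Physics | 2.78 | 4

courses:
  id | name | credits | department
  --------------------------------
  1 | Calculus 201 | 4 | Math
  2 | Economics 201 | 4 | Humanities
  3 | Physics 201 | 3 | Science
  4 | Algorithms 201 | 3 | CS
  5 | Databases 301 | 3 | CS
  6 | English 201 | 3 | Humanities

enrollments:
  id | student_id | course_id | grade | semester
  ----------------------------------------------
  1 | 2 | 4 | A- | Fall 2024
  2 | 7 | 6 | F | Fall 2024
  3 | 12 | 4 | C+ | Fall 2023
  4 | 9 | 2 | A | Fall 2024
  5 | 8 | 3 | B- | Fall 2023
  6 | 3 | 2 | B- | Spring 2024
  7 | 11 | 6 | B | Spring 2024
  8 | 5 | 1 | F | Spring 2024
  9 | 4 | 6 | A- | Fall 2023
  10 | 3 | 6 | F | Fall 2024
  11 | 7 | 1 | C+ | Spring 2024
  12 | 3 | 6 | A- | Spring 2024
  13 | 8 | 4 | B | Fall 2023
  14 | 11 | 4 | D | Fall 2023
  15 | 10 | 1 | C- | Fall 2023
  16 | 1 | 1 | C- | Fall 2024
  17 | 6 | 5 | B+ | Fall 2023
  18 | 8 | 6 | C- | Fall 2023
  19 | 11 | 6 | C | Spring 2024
SELECT name, credits FROM courses ORDER BY credits DESC LIMIT 4

Execution result:
name | credits
Calculus 201 | 4
Economics 201 | 4
Physics 201 | 3
Algorithms 201 | 3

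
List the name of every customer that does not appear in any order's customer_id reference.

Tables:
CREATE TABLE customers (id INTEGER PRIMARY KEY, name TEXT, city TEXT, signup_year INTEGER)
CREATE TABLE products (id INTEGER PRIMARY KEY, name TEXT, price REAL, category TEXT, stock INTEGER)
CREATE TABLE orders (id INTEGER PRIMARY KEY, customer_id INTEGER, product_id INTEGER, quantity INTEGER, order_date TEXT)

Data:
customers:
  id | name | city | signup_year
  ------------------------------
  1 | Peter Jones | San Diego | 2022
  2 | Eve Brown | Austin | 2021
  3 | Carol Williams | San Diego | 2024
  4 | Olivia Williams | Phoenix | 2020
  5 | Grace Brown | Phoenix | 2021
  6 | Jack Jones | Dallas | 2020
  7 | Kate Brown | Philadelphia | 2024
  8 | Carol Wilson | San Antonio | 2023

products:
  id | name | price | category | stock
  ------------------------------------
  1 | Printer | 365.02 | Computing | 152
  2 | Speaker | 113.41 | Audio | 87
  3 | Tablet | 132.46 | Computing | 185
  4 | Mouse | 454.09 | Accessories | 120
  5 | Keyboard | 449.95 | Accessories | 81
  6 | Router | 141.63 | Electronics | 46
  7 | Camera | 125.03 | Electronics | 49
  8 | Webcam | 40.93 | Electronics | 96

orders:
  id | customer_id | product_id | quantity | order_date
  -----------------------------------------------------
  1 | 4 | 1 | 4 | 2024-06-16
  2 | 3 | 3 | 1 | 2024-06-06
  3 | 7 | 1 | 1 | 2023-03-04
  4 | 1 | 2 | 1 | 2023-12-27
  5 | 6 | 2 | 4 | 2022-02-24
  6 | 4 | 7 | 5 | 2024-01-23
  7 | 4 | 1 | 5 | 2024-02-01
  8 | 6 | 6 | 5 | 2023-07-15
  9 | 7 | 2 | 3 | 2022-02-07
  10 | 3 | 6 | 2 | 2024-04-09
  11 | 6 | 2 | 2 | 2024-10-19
SELECT p.name FROM customers p LEFT JOIN orders c ON c.customer_id = p.id WHERE c.id IS NULL

Execution result:
name
Eve Brown
Grace Brown
Carol Wilson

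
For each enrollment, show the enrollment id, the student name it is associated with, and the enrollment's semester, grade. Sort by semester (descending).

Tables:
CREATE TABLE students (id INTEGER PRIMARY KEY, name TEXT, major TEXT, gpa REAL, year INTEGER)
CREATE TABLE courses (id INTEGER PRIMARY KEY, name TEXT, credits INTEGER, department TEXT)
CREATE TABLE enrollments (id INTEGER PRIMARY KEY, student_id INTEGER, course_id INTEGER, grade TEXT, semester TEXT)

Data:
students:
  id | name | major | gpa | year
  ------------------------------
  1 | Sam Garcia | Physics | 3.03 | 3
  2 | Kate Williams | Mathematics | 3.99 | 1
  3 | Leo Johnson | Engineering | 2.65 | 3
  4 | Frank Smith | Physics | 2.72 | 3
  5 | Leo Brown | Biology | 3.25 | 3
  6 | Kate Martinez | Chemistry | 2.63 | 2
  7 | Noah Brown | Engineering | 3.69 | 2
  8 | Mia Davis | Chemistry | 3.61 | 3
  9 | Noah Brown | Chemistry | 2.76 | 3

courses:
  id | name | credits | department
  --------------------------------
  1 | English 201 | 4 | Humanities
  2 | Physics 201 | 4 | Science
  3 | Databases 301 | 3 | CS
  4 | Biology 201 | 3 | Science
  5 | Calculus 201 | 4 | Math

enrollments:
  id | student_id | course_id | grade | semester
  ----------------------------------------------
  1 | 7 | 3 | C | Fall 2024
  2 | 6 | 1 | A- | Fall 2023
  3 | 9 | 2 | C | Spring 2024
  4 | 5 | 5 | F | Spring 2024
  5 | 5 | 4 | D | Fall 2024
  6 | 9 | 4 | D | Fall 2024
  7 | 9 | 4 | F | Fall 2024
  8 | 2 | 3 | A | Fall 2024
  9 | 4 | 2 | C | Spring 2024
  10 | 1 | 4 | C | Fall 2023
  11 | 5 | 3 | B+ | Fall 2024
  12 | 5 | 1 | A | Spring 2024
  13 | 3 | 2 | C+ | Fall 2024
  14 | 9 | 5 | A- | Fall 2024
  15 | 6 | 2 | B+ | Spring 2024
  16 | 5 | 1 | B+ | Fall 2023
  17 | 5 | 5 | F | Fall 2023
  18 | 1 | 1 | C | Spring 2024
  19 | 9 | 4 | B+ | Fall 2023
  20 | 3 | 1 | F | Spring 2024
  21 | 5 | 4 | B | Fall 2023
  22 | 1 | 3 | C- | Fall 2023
SELECT c.id, p.name AS student, c.semester, c.grade FROM enrollments c JOIN students p ON c.student_id = p.id ORDER BY c.semester DESC

Execution result:
id | student | semester | grade
3 | Noah Brown | Spring 2024 | C
4 | Leo Brown | Spring 2024 | F
9 | Frank Smith | Spring 2024 | C
12 | Leo Brown | Spring 2024 | A
15 | Kate Martinez | Spring 2024 | B+
18 | Sam Garcia | Spring 2024 | C
20 | Leo Johnson | Spring 2024 | F
1 | Noah Brown | Fall 2024 | C
5 | Leo Brown | Fall 2024 | D
6 | Noah Brown | Fall 2024 | D
7 | Noah Brown | Fall 2024 | F
8 | Kate Williams | Fall 2024 | A
11 | Leo Brown | Fall 2024 | B+
13 | Leo Johnson | Fall 2024 | C+
14 | Noah Brown | Fall 2024 | A-
2 | Kate Martinez | Fall 2023 | A-
10 | Sam Garcia | Fall 2023 | C
16 | Leo Brown | Fall 2023 | B+
17 | Leo Brown | Fall 2023 | F
19 | Noah Brown | Fall 2023 | B+
21 | Leo Brown | Fall 2023 | B
22 | Sam Garcia | Fall 2023 | C-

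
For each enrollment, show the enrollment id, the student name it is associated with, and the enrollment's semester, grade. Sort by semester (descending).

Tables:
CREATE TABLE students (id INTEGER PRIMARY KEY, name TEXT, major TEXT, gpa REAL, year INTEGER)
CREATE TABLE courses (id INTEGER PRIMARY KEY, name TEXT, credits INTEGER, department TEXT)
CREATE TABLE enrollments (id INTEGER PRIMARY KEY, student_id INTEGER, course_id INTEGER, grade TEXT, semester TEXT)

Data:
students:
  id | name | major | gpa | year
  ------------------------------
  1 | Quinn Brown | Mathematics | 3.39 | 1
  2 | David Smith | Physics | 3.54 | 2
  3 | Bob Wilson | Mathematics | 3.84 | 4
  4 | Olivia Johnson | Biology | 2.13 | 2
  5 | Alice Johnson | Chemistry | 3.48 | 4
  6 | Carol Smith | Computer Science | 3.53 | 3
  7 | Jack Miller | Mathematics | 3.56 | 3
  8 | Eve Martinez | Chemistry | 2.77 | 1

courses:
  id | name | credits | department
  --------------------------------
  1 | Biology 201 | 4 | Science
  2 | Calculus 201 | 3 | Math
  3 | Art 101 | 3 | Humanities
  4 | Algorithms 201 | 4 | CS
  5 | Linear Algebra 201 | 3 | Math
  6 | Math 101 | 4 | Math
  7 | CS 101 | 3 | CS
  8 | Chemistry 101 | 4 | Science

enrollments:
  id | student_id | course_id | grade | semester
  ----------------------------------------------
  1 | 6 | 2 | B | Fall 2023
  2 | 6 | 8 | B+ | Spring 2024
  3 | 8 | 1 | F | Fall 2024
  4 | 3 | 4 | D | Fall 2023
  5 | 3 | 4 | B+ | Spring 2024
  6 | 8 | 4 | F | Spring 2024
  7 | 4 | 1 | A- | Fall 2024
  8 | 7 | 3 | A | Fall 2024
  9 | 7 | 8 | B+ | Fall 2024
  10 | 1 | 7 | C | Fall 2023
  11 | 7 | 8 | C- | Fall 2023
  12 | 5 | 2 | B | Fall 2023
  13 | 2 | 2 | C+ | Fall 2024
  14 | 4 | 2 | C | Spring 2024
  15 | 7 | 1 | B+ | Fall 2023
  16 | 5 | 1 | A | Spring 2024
SELECT c.id, p.name AS student, c.semester, c.grade FROM enrollments c JOIN students p ON c.student_id = p.id ORDER BY c.semester DESC

Execution result:
id | student | semester | grade
2 | Carol Smith | Spring 2024 | B+
5 | Bob Wilson | Spring 2024 | B+
6 | Eve Martinez | Spring 2024 | F
14 | Olivia Johnson | Spring 2024 | C
16 | Alice Johnson | Spring 2024 | A
3 | Eve Martinez | Fall 2024 | F
7 | Olivia Johnson | Fall 2024 | A-
8 | Jack Miller | Fall 2024 | A
9 | Jack Miller | Fall 2024 | B+
13 | David Smith | Fall 2024 | C+
1 | Carol Smith | Fall 2023 | B
4 | Bob Wilson | Fall 2023 | D
10 | Quinn Brown | Fall 2023 | C
11 | Jack Miller | Fall 2023 | C-
12 | Alice Johnson | Fall 2023 | B
15 | Jack Miller | Fall 2023 | B+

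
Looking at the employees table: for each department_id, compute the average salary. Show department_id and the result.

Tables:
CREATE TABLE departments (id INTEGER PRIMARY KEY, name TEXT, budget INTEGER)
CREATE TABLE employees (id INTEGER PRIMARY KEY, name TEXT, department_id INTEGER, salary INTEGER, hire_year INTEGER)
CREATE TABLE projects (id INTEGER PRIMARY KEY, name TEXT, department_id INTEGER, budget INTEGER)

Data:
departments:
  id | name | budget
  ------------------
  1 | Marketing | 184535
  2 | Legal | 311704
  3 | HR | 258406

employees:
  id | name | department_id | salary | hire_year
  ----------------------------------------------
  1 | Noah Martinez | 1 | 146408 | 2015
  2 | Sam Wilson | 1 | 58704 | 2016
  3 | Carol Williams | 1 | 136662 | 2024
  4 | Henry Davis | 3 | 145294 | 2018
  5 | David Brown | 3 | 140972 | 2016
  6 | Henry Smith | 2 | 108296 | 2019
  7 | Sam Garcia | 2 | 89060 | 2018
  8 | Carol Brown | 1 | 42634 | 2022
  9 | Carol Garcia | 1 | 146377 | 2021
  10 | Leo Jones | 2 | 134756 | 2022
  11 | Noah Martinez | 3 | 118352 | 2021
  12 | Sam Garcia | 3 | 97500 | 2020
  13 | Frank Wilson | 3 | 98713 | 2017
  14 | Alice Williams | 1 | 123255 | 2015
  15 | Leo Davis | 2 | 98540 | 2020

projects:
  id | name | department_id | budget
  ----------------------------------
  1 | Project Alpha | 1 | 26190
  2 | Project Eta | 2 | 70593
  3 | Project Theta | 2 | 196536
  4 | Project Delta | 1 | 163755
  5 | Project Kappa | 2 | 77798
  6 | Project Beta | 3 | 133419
SELECT department_id, AVG(salary) AS avg_salary FROM employees GROUP BY department_id

Execution result:
department_id | avg_salary
1 | 109006.67
2 | 107663.00
3 | 120166.20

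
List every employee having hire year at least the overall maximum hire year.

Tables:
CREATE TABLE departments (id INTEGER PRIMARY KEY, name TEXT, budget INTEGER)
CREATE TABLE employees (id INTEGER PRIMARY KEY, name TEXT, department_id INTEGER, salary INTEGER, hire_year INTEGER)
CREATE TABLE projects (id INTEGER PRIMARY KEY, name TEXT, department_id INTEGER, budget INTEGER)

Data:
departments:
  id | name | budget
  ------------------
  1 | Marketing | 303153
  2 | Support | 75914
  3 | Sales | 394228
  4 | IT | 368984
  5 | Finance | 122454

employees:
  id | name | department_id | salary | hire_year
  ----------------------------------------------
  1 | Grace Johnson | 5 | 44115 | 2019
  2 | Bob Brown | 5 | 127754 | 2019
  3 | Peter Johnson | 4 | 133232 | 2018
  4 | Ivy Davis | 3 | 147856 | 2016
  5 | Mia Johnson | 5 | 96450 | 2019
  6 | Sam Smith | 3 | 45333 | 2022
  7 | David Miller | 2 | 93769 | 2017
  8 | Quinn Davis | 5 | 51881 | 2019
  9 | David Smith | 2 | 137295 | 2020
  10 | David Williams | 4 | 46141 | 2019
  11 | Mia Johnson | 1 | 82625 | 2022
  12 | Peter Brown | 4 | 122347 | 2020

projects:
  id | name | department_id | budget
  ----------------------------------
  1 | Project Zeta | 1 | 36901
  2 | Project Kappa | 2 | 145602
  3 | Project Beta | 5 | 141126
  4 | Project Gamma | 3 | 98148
SELECT name, hire_year FROM employees WHERE hire_year >= (SELECT MAX(hire_year) FROM employees)

Execution result:
name | hire_year
Sam Smith | 2022
Mia Johnson | 2022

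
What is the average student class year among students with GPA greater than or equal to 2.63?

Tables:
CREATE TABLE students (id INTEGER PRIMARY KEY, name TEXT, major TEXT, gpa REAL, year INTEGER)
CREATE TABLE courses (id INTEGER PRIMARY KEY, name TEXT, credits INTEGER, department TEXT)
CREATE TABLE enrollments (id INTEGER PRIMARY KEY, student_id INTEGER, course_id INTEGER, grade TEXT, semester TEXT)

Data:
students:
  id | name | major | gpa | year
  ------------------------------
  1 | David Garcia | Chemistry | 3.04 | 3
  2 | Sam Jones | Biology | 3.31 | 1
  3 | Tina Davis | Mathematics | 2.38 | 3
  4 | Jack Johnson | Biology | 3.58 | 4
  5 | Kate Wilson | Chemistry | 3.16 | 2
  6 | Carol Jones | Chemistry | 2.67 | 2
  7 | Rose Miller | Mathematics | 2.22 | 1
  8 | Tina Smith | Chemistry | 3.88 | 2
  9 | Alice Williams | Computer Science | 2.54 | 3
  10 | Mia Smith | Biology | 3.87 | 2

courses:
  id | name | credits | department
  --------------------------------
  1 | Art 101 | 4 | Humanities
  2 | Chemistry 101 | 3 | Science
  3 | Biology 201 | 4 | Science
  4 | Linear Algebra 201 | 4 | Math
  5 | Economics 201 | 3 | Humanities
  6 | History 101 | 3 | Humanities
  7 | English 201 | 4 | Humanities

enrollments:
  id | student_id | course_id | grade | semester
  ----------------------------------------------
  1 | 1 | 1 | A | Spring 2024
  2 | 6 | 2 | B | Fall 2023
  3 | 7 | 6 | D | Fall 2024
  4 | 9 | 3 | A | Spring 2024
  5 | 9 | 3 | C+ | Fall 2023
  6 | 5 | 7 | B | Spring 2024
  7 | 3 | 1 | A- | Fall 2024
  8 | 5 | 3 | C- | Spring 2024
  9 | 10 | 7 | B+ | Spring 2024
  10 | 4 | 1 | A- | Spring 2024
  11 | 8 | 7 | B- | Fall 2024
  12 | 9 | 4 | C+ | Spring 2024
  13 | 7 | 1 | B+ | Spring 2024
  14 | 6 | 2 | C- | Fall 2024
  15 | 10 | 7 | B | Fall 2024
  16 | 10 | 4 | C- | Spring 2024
SELECT AVG(year) FROM students WHERE gpa >= 2.63

Execution result:
2.29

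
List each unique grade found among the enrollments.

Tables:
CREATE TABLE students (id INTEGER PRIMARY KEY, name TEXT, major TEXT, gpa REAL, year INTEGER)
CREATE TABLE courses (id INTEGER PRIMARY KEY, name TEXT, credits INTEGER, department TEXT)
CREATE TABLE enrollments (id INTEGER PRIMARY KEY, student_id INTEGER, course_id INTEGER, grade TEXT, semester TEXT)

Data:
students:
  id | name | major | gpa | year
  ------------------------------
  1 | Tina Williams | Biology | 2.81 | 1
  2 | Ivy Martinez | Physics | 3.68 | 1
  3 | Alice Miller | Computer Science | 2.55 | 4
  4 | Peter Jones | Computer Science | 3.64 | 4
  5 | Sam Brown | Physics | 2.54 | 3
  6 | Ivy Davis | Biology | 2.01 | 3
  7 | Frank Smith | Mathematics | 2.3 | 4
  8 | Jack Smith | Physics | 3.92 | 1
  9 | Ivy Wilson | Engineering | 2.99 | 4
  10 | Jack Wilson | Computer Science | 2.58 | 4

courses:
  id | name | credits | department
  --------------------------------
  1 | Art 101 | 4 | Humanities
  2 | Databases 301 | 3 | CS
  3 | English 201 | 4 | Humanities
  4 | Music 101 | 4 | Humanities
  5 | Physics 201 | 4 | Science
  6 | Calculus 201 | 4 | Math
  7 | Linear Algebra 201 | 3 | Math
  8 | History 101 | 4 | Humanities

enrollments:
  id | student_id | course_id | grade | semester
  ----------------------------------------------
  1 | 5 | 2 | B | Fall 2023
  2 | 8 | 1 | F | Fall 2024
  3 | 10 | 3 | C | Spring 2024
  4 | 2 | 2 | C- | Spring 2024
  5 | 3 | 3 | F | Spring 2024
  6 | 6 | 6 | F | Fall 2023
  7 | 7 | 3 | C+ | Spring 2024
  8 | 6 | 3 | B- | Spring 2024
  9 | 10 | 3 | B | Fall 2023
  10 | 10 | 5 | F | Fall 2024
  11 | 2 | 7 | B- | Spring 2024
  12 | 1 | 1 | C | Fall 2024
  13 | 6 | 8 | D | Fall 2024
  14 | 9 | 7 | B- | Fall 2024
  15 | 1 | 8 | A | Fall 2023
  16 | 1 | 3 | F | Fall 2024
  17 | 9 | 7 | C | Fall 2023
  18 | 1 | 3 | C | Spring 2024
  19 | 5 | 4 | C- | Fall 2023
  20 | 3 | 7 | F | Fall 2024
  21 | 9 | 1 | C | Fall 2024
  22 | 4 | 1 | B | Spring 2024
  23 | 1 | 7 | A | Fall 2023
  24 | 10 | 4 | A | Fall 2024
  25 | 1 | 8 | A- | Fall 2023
SELECT DISTINCT grade FROM enrollments

Execution result:
grade
B
F
C
C-
C+
B-
D
A
A-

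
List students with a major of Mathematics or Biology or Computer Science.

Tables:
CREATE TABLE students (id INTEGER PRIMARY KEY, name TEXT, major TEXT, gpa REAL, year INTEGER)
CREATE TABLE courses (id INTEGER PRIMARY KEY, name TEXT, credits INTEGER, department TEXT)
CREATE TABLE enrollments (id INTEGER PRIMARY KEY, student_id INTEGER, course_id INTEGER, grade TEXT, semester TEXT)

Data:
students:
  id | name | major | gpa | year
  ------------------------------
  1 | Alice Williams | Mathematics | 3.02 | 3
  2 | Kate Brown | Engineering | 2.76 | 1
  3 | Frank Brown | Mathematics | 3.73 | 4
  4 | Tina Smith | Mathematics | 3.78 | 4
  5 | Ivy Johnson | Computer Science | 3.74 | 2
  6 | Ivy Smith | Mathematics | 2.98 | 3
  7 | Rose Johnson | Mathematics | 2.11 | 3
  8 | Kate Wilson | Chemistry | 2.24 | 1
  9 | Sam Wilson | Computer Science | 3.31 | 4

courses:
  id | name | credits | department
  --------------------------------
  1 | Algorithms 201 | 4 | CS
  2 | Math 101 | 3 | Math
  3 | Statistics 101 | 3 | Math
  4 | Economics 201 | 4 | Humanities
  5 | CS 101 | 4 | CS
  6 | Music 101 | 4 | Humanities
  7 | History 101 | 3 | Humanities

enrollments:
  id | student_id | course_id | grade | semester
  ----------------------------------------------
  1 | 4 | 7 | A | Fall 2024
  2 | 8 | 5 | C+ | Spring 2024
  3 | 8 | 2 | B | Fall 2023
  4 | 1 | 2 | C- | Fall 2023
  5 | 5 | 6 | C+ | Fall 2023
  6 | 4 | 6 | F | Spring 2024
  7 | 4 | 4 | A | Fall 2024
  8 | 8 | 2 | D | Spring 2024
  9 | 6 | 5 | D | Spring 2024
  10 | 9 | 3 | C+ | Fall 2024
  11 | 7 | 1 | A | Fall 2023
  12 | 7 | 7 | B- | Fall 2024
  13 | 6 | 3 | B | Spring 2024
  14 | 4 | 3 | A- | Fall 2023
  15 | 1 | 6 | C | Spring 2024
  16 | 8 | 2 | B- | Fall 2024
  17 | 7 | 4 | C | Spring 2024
SELECT name, major FROM students WHERE major IN ('Mathematics', 'Biology', 'Computer Science')

Execution result:
name | major
Alice Williams | Mathematics
Frank Brown | Mathematics
Tina Smith | Mathematics
Ivy Johnson | Computer Science
Ivy Smith | Mathematics
Rose Johnson | Mathematics
Sam Wilson | Computer Science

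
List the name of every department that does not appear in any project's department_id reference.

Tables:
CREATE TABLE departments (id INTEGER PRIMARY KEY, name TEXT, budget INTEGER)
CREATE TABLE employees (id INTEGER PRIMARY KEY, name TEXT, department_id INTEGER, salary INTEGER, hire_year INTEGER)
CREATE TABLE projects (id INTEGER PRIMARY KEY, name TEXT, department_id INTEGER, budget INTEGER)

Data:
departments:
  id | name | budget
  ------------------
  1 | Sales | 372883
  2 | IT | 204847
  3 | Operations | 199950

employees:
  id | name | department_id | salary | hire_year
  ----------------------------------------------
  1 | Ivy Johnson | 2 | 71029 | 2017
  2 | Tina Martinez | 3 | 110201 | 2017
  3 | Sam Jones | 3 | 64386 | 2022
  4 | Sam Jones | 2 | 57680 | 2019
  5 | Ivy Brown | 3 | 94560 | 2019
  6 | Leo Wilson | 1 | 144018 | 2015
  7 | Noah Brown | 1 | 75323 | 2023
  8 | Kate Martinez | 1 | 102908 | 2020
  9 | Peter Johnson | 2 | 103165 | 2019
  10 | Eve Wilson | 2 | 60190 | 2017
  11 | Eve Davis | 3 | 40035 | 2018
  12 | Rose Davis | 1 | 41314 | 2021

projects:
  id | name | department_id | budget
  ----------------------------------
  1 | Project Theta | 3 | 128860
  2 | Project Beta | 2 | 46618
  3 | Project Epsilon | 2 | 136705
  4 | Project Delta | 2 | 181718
SELECT p.name FROM departments p LEFT JOIN projects c ON c.department_id = p.id WHERE c.id IS NULL

Execution result:
Sales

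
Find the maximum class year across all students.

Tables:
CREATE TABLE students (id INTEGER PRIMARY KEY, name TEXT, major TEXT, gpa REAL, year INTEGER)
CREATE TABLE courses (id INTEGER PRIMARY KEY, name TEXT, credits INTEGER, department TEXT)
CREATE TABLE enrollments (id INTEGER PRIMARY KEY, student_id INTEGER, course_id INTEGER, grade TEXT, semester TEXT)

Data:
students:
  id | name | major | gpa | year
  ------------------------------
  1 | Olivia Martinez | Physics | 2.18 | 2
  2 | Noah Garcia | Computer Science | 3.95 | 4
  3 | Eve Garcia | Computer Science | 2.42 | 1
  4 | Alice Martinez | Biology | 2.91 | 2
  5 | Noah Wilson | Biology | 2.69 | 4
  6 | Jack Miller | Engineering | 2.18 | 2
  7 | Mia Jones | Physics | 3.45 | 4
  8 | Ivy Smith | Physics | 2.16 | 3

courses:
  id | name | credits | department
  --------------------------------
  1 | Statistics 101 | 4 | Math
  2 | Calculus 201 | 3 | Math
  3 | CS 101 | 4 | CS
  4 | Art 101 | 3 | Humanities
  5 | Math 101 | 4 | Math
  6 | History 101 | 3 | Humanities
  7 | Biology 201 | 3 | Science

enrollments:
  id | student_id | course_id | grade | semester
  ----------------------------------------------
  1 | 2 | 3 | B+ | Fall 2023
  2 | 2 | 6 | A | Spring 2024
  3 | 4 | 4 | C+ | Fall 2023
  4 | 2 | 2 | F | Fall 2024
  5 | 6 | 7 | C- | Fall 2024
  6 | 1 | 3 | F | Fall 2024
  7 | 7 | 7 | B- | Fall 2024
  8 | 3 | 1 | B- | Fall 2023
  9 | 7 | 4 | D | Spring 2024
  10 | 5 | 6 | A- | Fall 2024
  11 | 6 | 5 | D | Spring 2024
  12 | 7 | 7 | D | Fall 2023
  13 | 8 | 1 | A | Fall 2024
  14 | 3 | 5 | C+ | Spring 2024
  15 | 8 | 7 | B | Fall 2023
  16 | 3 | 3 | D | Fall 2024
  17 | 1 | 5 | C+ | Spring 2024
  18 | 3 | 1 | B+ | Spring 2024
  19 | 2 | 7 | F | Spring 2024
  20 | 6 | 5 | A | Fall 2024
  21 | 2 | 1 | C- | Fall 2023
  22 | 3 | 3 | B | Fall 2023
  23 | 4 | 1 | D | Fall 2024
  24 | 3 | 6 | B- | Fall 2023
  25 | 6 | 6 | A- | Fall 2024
SELECT MAX(year) FROM students

Execution result:
4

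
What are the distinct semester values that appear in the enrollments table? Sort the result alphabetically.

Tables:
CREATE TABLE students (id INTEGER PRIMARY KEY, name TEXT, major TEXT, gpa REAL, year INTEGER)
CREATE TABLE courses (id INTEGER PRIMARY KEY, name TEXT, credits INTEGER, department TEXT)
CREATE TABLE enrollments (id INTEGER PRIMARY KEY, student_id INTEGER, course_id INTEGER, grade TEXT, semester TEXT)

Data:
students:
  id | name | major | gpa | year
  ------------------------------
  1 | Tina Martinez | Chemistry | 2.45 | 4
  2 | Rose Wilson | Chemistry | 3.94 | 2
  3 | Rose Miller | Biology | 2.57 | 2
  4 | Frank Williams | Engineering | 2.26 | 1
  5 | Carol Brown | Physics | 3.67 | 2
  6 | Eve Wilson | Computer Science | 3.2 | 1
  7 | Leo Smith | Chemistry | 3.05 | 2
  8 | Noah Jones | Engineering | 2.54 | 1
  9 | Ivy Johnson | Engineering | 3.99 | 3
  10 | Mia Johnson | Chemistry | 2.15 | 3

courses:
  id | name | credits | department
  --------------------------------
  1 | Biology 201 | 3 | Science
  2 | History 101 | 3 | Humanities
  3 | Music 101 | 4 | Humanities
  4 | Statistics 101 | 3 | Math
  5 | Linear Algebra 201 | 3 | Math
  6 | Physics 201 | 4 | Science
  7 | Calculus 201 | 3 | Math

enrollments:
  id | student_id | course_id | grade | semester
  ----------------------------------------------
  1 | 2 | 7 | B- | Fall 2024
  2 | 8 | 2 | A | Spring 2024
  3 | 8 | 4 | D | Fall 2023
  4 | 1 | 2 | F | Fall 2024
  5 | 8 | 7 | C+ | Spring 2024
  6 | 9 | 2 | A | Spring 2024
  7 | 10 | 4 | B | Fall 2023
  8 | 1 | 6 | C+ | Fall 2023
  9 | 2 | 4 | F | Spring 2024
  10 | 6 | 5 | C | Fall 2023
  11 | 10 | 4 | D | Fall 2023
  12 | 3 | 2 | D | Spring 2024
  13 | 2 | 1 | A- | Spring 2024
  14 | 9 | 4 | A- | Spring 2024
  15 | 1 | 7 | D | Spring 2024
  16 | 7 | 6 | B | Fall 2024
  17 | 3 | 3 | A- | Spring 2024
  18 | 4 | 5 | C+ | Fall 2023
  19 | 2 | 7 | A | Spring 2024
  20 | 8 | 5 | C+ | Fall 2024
SELECT DISTINCT semester FROM enrollments ORDER BY semester

Execution result:
semester
Fall 2023
Fall 2024
Spring 2024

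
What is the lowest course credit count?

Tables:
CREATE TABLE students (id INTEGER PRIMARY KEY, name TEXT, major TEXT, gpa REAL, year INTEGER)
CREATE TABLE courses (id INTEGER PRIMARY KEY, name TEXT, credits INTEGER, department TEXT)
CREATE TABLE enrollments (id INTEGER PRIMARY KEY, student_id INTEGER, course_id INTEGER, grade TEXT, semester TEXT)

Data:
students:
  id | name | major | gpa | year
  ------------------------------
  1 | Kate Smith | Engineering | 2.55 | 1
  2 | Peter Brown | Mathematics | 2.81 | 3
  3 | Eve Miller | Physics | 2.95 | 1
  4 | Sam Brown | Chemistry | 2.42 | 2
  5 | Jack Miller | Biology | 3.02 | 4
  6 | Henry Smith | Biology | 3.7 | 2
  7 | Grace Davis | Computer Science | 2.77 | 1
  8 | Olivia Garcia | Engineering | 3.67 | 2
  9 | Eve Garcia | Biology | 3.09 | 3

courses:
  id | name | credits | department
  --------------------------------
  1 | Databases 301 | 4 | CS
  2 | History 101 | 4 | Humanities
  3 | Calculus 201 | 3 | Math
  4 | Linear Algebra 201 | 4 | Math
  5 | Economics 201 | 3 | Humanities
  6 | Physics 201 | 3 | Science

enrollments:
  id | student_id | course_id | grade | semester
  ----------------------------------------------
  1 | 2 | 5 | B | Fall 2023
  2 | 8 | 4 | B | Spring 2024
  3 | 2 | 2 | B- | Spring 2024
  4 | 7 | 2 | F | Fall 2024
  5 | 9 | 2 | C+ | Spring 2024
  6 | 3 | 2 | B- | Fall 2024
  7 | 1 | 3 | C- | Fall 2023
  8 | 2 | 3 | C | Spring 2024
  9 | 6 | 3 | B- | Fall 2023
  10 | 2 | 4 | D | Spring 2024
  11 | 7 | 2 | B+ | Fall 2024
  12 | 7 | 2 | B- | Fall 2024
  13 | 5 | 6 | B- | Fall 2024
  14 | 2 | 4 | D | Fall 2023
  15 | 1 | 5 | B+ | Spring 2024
SELECT MIN(credits) FROM courses

Execution result:
3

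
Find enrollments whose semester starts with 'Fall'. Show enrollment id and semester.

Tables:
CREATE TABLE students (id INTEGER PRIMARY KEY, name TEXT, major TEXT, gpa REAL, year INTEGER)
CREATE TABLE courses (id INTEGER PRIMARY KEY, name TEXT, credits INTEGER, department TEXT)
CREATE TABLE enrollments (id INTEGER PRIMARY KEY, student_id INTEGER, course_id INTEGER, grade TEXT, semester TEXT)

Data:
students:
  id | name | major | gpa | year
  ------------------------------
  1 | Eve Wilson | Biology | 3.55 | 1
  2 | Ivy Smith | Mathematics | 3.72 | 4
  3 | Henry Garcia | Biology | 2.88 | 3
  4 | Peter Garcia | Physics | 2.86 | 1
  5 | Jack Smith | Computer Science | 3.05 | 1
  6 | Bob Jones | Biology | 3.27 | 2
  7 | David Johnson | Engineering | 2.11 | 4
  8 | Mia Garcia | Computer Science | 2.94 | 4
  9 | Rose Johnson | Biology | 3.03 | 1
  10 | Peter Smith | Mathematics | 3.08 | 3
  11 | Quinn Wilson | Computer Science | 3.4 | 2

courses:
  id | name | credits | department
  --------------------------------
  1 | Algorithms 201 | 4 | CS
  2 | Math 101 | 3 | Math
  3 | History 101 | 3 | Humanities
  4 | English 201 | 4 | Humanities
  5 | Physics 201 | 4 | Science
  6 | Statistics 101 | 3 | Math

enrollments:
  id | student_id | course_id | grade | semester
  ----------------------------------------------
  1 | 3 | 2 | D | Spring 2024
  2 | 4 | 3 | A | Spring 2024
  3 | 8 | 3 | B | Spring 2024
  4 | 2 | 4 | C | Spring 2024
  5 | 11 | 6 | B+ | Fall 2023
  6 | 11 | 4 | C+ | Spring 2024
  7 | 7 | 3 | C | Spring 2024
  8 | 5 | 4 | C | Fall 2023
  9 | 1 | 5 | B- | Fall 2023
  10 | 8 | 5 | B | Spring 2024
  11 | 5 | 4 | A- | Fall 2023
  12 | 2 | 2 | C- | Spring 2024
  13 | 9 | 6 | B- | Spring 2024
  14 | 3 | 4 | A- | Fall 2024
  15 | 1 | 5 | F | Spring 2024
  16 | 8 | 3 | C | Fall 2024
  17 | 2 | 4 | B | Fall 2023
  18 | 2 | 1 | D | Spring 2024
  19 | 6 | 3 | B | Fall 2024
SELECT id, semester FROM enrollments WHERE semester LIKE 'Fall%'

Execution result:
id | semester
5 | Fall 2023
8 | Fall 2023
9 | Fall 2023
11 | Fall 2023
14 | Fall 2024
16 | Fall 2024
17 | Fall 2023
19 | Fall 2024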